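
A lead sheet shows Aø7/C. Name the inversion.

first inversion

Aø7/C means A half-diminished seventh with C in the bass. C is the third of A half-diminished seventh (A–C–Eb–G), so this is first inversion.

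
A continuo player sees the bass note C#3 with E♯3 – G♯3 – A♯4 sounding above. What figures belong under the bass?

The notes C#, E#, G#, A# stack in thirds as A#–C#–E#–G# — an A# minor seventh chord. The bass C# is the third, so this is first inversion: figured 6/5.

6/5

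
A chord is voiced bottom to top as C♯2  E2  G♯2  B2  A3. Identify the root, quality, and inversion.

Reducing to letter names: C#, E, G#, B, A. These stack in thirds as A–C#–E–G#–B — an A major ninth chord.
The lowest note is C#, the third of the chord, so this is first inversion.

A major ninth, first inversion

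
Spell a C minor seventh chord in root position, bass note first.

C, Eb, G, Bb

C minor seventh is C–Eb–G–Bb. Root position puts the root (C) in the bass, with the remaining tones above: C, Eb, G, Bb.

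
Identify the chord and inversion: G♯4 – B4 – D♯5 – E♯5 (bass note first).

The pitch classes G#, B, D#, E# arrange in thirds as E#–G#–B–D#: an E# half-diminished seventh chord.
With the third (G#) in the bass, the chord is in first inversion (figured bass 6/5).

E# half-diminished seventh, first inversion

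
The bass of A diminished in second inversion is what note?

Eb

In second inversion the fifth is lowest. For A diminished (A–C–Eb) that is Eb.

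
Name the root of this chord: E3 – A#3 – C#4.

A#

Reordering E, A#, C# into stacked thirds gives A#–C#–E; the bottom of that stack, A#, is the root.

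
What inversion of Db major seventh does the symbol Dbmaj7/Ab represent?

Dbmaj7/Ab means Db major seventh with Ab in the bass. Ab is the fifth of Db major seventh (Db–F–Ab–C), so this is second inversion.

second inversion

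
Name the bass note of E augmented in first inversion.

G#

E augmented is E–G#–B#. First inversion places the third in the bass: G#.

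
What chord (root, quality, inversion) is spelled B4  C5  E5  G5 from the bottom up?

The pitch classes B, C, E, G arrange in thirds as C–E–G–B: a C major seventh chord.
B is the seventh of C major seventh; seventh in the bass means third inversion (figured bass 4/2).

C major seventh, third inversion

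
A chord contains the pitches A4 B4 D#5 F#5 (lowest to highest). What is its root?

B

A, B, D#, F# are the tones of a B dominant seventh chord (B–D#–F#–A), making B the root.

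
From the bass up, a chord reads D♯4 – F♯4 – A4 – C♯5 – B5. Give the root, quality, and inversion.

The distinct note names are D#, F#, A, C#, B. Stacked in thirds they read B–D#–F#–A–C#, which is a dominant ninth chord on B.
With the third (D#) in the bass, the chord is in first inversion.

B dominant ninth, first inversion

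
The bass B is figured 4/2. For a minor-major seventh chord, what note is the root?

The figures 4/2 mean the seventh of the chord is in the bass. If B is the seventh of a minor-major seventh chord, the root is C (chord tones C–Eb–G–B).

C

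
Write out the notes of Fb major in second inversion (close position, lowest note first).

Fb major is Fb–Ab–Cb. Second inversion puts the fifth (Cb) in the bass, with the remaining tones above: Cb, Fb, Ab.

Cb, Fb, Ab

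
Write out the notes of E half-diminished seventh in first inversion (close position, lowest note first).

G, Bb, D, E

The chord tones are E–G–Bb–D. With the third (G) lowest for first inversion: G, Bb, D, E.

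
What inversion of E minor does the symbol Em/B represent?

Em/B means E minor with B in the bass. B is the fifth of E minor (E–G–B), so this is second inversion.

second inversion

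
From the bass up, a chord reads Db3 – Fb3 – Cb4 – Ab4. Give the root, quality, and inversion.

The distinct note names are Db, Fb, Cb, Ab. Stacked in thirds they read Db–Fb–Ab–Cb, which is a minor seventh chord on Db.
The lowest note is Db, the root of the chord, so this is root position (figured bass 7).

Db minor seventh, root position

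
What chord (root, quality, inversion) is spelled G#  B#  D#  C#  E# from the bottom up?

C# major ninth, second inversion

The distinct note names are G#, B#, D#, C#, E#. Stacked in thirds they read C#–E#–G#–B#–D#, which is a major ninth chord on C#.
The lowest note is G#, the fifth of the chord, so this is second inversion.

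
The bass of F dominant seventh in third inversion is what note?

F dominant seventh is F–A–C–Eb. Third inversion places the seventh in the bass: Eb.

Eb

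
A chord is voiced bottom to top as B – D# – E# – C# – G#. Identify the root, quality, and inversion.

The pitch classes B, D#, E#, C#, G# arrange in thirds as C#–E#–G#–B–D#: a C# dominant ninth chord.
B is the seventh of C# dominant ninth; seventh in the bass means third inversion.

C# dominant ninth, third inversion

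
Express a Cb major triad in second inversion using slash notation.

CbM/Gb

Second inversion of Cb major has the fifth (Gb) in the bass. As a slash chord: CbM/Gb.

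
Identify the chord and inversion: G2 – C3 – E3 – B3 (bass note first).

C major seventh, second inversion

The distinct note names are G, C, E, B. Stacked in thirds they read C–E–G–B, which is a major seventh chord on C.
G is the fifth of C major seventh; fifth in the bass means second inversion (figured bass 4/3).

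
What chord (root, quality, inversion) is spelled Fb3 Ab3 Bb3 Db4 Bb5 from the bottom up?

Bb half-diminished seventh, second inversion

The pitch classes Fb, Ab, Bb, Db arrange in thirds as Bb–Db–Fb–Ab: a Bb half-diminished seventh chord.
Fb is the fifth of Bb half-diminished seventh; fifth in the bass means second inversion (figured bass 4/3).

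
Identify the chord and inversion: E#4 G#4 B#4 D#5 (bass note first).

Reducing to letter names: E#, G#, B#, D#. These stack in thirds as E#–G#–B#–D# — an E# minor seventh chord.
With the root (E#) in the bass, the chord is in root position (figured bass 7).

E# minor seventh, root position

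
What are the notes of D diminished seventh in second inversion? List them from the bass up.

Ab, Cb, D, F

D diminished seventh is D–F–Ab–Cb. Second inversion puts the fifth (Ab) in the bass, with the remaining tones above: Ab, Cb, D, F.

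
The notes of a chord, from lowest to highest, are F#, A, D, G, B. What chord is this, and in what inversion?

The distinct note names are F#, A, D, G, B. Stacked in thirds they read G–B–D–F#–A, which is a major ninth chord on G.
The lowest note is F#, the seventh of the chord, so this is third inversion.

G major ninth, third inversion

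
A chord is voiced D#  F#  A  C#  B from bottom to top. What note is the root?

The distinct letter names are D#, F#, A, C#, B. Arranged as a stack of thirds they read B–D#–F#–A–C#, so B is the root (a B dominant ninth chord).

B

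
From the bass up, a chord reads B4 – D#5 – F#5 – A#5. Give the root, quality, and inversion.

B major seventh, root position

The distinct note names are B, D#, F#, A#. Stacked in thirds they read B–D#–F#–A#, which is a major seventh chord on B.
B is the root of B major seventh; root in the bass means root position (figured bass 7).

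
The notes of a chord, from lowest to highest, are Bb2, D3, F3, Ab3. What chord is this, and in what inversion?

Bb dominant seventh, root position

The pitch classes Bb, D, F, Ab arrange in thirds as Bb–D–F–Ab: a Bb dominant seventh chord.
Bb is the root of Bb dominant seventh; root in the bass means root position (figured bass 7).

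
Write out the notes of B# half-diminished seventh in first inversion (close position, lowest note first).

D#, F#, A#, B#

B# half-diminished seventh is B#–D#–F#–A#. First inversion puts the third (D#) in the bass, with the remaining tones above: D#, F#, A#, B#.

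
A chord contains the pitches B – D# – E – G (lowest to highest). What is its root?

The distinct letter names are B, D#, E, G. Arranged as a stack of thirds they read E–G–B–D#, so E is the root (an E minor-major seventh chord).

E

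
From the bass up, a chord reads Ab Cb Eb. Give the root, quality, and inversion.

The pitch classes Ab, Cb, Eb arrange in thirds as Ab–Cb–Eb: an Ab minor triad.
With the root (Ab) in the bass, the chord is in root position (figured bass 5/3).

Ab minor, root position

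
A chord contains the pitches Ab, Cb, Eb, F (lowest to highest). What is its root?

F

Ab, Cb, Eb, F are the tones of an F half-diminished seventh chord (F–Ab–Cb–Eb), making F the root.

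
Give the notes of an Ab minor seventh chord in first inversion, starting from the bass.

Cb, Eb, Gb, Ab

Ab minor seventh is Ab–Cb–Eb–Gb. First inversion puts the third (Cb) in the bass, with the remaining tones above: Cb, Eb, Gb, Ab.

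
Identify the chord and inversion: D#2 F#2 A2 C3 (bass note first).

The pitch classes D#, F#, A, C arrange in thirds as D#–F#–A–C: a D# diminished seventh chord.
The lowest note is D#, the root of the chord, so this is root position (figured bass 7).

D# diminished seventh, root position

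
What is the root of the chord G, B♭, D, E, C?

C

Reordering G, Bb, D, E, C into stacked thirds gives C–E–G–Bb–D; the bottom of that stack, C, is the root.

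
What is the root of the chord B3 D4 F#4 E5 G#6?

E

The distinct letter names are B, D, F#, E, G#. Arranged as a stack of thirds they read E–G#–B–D–F#, so E is the root (an E dominant ninth chord).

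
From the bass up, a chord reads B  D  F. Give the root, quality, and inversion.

The pitch classes B, D, F arrange in thirds as B–D–F: a B diminished triad.
With the root (B) in the bass, the chord is in root position (figured bass 5/3).

B diminished, root position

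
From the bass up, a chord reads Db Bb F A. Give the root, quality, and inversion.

Bb minor-major seventh, first inversion

Reducing to letter names: Db, Bb, F, A. These stack in thirds as Bb–Db–F–A — a Bb minor-major seventh chord.
The lowest note is Db, the third of the chord, so this is first inversion (figured bass 6/5).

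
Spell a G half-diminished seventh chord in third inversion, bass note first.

F, G, Bb, Db

The chord tones are G–Bb–Db–F. With the seventh (F) lowest for third inversion: F, G, Bb, Db.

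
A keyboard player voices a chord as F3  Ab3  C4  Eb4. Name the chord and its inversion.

The distinct note names are F, Ab, C, Eb. Stacked in thirds they read F–Ab–C–Eb, which is a minor seventh chord on F.
With the root (F) in the bass, the chord is in root position (figured bass 7).

F minor seventh, root position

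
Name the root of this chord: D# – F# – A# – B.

The distinct letter names are D#, F#, A#, B. Arranged as a stack of thirds they read B–D#–F#–A#, so B is the root (a B major seventh chord).

B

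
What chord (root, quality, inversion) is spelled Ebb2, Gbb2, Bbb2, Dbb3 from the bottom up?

The distinct note names are Ebb, Gbb, Bbb, Dbb. Stacked in thirds they read Ebb–Gbb–Bbb–Dbb, which is a minor seventh chord on Ebb.
Ebb is the root of Ebb minor seventh; root in the bass means root position (figured bass 7).

Ebb minor seventh, root position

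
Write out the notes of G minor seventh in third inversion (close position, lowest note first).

Spelling G minor seventh: G–Bb–D–F. In third inversion the seventh is bass, giving F, G, Bb, D from the bottom.

F, G, Bb, D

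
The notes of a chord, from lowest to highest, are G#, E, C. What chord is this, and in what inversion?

C augmented, second inversion

The pitch classes G#, E, C arrange in thirds as C–E–G#: a C augmented triad.
With the fifth (G#) in the bass, the chord is in second inversion (figured bass 6/4).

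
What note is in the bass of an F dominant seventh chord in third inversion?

Eb

F dominant seventh is F–A–C–Eb. Third inversion places the seventh in the bass: Eb.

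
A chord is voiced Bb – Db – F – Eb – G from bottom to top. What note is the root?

Reordering Bb, Db, F, Eb, G into stacked thirds gives Eb–G–Bb–Db–F; the bottom of that stack, Eb, is the root.

Eb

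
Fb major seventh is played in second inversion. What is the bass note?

Cb

The fifth of Fb major seventh (Fb–Ab–Cb–Eb) is Cb; that is the bass in second inversion.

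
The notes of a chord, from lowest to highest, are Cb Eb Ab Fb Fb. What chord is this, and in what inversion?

Fb major seventh, second inversion

The pitch classes Cb, Eb, Ab, Fb arrange in thirds as Fb–Ab–Cb–Eb: an Fb major seventh chord.
Cb is the fifth of Fb major seventh; fifth in the bass means second inversion (figured bass 4/3).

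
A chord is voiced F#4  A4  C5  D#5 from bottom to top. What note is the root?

D#

F#, A, C, D# are the tones of a D# diminished seventh chord (D#–F#–A–C), making D# the root.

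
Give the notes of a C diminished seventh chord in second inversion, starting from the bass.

Gb, Bbb, C, Eb

Spelling C diminished seventh: C–Eb–Gb–Bbb. In second inversion the fifth is bass, giving Gb, Bbb, C, Eb from the bottom.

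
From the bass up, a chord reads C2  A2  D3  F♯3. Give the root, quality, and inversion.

D dominant seventh, third inversion

The pitch classes C, A, D, F# arrange in thirds as D–F#–A–C: a D dominant seventh chord.
The lowest note is C, the seventh of the chord, so this is third inversion (figured bass 4/2).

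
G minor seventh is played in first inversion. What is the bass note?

Bb

In first inversion the third is lowest. For G minor seventh (G–Bb–D–F) that is Bb.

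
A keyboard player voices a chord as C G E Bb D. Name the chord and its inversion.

The distinct note names are C, G, E, Bb, D. Stacked in thirds they read C–E–G–Bb–D, which is a dominant ninth chord on C.
With the root (C) in the bass, the chord is in root position.

C dominant ninth, root position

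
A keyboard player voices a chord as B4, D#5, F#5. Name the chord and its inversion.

The pitch classes B, D#, F# arrange in thirds as B–D#–F#: a B major triad.
B is the root of B major; root in the bass means root position (figured bass 5/3).

B major, root position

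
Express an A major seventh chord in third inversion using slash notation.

Amaj7/G#

Third inversion of A major seventh has the seventh (G#) in the bass. As a slash chord: Amaj7/G#.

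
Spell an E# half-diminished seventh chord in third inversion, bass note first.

E# half-diminished seventh is E#–G#–B–D#. Third inversion puts the seventh (D#) in the bass, with the remaining tones above: D#, E#, G#, B.

D#, E#, G#, B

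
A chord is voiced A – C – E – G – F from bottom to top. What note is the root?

F

The distinct letter names are A, C, E, G, F. Arranged as a stack of thirds they read F–A–C–E–G, so F is the root (an F major ninth chord).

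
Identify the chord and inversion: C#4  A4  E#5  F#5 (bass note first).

F# minor-major seventh, second inversion

The pitch classes C#, A, E#, F# arrange in thirds as F#–A–C#–E#: an F# minor-major seventh chord.
The lowest note is C#, the fifth of the chord, so this is second inversion (figured bass 4/3).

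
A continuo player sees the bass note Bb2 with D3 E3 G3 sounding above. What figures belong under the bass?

The notes Bb, D, E, G stack in thirds as E–G–Bb–D — an E half-diminished seventh chord. The bass Bb is the fifth, so this is second inversion: figured 4/3.

4/3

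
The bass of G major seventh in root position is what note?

G

G major seventh is G–B–D–F#. Root position places the root in the bass: G.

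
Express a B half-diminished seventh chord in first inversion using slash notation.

First inversion of B half-diminished seventh has the third (D) in the bass. As a slash chord: Bø7/D.

Bø7/D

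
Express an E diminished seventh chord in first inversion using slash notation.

First inversion of E diminished seventh has the third (G) in the bass. As a slash chord: Edim7/G.

Edim7/G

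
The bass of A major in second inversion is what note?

E

In second inversion the fifth is lowest. For A major (A–C#–E) that is E.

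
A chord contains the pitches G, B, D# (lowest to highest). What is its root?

G

The distinct letter names are G, B, D#. Arranged as a stack of thirds they read G–B–D#, so G is the root (a G augmented triad).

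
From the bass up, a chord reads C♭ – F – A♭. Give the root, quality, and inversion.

F diminished, second inversion

Reducing to letter names: Cb, F, Ab. These stack in thirds as F–Ab–Cb — an F diminished triad.
With the fifth (Cb) in the bass, the chord is in second inversion (figured bass 6/4).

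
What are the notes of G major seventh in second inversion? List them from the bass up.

Spelling G major seventh: G–B–D–F#. In second inversion the fifth is bass, giving D, F#, G, B from the bottom.

D, F#, G, B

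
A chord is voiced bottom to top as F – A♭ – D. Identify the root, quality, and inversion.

The distinct note names are F, Ab, D. Stacked in thirds they read D–F–Ab, which is a diminished triad on D.
With the third (F) in the bass, the chord is in first inversion (figured bass 6).

D diminished, first inversion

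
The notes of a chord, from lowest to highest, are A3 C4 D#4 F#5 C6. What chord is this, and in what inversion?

The pitch classes A, C, D#, F# arrange in thirds as D#–F#–A–C: a D# diminished seventh chord.
A is the fifth of D# diminished seventh; fifth in the bass means second inversion (figured bass 4/3).

D# diminished seventh, second inversion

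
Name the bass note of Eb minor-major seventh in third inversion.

D

In third inversion the seventh is lowest. For Eb minor-major seventh (Eb–Gb–Bb–D) that is D.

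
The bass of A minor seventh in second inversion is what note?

A minor seventh is A–C–E–G. Second inversion places the fifth in the bass: E.

E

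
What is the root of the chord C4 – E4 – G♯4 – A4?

A

The distinct letter names are C, E, G#, A. Arranged as a stack of thirds they read A–C–E–G#, so A is the root (an A minor-major seventh chord).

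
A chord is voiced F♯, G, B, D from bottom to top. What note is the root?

The distinct letter names are F#, G, B, D. Arranged as a stack of thirds they read G–B–D–F#, so G is the root (a G major seventh chord).

G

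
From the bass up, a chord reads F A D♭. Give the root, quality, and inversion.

Db augmented, first inversion

The pitch classes F, A, Db arrange in thirds as Db–F–A: a Db augmented triad.
The lowest note is F, the third of the chord, so this is first inversion (figured bass 6).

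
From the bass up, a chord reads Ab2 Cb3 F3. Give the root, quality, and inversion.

F diminished, first inversion

The distinct note names are Ab, Cb, F. Stacked in thirds they read F–Ab–Cb, which is a diminished triad on F.
Ab is the third of F diminished; third in the bass means first inversion (figured bass 6).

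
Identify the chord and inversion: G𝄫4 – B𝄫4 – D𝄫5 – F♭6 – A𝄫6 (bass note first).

The pitch classes Gbb, Bbb, Dbb, Fb, Abb arrange in thirds as Gbb–Bbb–Dbb–Fb–Abb: a Gbb major ninth chord.
With the root (Gbb) in the bass, the chord is in root position.

Gbb major ninth, root position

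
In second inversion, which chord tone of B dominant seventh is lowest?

F#

B dominant seventh is B–D#–F#–A. Second inversion places the fifth in the bass: F#.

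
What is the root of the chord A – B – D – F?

Reordering A, B, D, F into stacked thirds gives B–D–F–A; the bottom of that stack, B, is the root.

B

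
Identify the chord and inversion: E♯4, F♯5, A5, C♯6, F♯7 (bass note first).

F# minor-major seventh, third inversion

Reducing to letter names: E#, F#, A, C#. These stack in thirds as F#–A–C#–E# — an F# minor-major seventh chord.
The lowest note is E#, the seventh of the chord, so this is third inversion (figured bass 4/2).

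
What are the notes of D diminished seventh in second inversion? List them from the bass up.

Spelling D diminished seventh: D–F–Ab–Cb. In second inversion the fifth is bass, giving Ab, Cb, D, F from the bottom.

Ab, Cb, D, F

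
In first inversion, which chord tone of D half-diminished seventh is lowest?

D half-diminished seventh is D–F–Ab–C. First inversion places the third in the bass: F.

F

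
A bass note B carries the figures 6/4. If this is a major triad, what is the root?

E

The figures 6/4 mean the fifth of the chord is in the bass. If B is the fifth of a major triad, the root is E (chord tones E–G#–B).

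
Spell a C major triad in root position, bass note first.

Spelling C major: C–E–G. In root position the root is bass, giving C, E, G from the bottom.

C, E, G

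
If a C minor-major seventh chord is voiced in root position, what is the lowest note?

C minor-major seventh is C–Eb–G–B. Root position places the root in the bass: C.

C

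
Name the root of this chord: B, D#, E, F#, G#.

E

B, D#, E, F#, G# are the tones of an E major ninth chord (E–G#–B–D#–F#), making E the root.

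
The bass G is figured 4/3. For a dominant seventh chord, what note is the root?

C

The figures 4/3 mean the fifth of the chord is in the bass. If G is the fifth of a dominant seventh chord, the root is C (chord tones C–E–G–Bb).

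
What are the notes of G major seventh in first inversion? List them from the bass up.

Spelling G major seventh: G–B–D–F#. In first inversion the third is bass, giving B, D, F#, G from the bottom.

B, D, F#, G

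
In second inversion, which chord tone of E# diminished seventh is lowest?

B

In second inversion the fifth is lowest. For E# diminished seventh (E#–G#–B–D) that is B.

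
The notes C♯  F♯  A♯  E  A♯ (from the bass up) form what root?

The distinct letter names are C#, F#, A#, E. Arranged as a stack of thirds they read F#–A#–C#–E, so F# is the root (an F# dominant seventh chord).

F#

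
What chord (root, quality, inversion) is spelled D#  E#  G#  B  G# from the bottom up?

E# half-diminished seventh, third inversion

Reducing to letter names: D#, E#, G#, B. These stack in thirds as E#–G#–B–D# — an E# half-diminished seventh chord.
With the seventh (D#) in the bass, the chord is in third inversion (figured bass 4/2).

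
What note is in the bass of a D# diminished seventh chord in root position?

In root position the root is lowest. For D# diminished seventh (D#–F#–A–C) that is D#.

D#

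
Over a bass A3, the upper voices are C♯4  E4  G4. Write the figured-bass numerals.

7

The notes A, C#, E, G stack in thirds as A–C#–E–G — an A dominant seventh chord. The bass A is the root, so this is root position: figured 7.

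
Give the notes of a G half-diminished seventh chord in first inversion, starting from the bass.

Spelling G half-diminished seventh: G–Bb–Db–F. In first inversion the third is bass, giving Bb, Db, F, G from the bottom.

Bb, Db, F, G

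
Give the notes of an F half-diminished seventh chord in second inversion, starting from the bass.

Cb, Eb, F, Ab

F half-diminished seventh is F–Ab–Cb–Eb. Second inversion puts the fifth (Cb) in the bass, with the remaining tones above: Cb, Eb, F, Ab.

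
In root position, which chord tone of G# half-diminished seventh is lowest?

G# half-diminished seventh is G#–B–D–F#. Root position places the root in the bass: G#.

G#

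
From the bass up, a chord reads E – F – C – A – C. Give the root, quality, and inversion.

The distinct note names are E, F, C, A. Stacked in thirds they read F–A–C–E, which is a major seventh chord on F.
E is the seventh of F major seventh; seventh in the bass means third inversion (figured bass 4/2).

F major seventh, third inversion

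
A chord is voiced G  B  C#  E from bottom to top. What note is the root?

C#

Reordering G, B, C#, E into stacked thirds gives C#–E–G–B; the bottom of that stack, C#, is the root.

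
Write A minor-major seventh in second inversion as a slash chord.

Am(maj7)/E

Second inversion of A minor-major seventh has the fifth (E) in the bass. As a slash chord: Am(maj7)/E.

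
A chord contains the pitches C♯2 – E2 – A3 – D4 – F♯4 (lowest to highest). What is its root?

D

The distinct letter names are C#, E, A, D, F#. Arranged as a stack of thirds they read D–F#–A–C#–E, so D is the root (a D major ninth chord).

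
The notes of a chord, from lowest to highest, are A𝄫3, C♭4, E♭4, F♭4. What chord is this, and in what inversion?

The distinct note names are Abb, Cb, Eb, Fb. Stacked in thirds they read Fb–Abb–Cb–Eb, which is a minor-major seventh chord on Fb.
With the third (Abb) in the bass, the chord is in first inversion (figured bass 6/5).

Fb minor-major seventh, first inversion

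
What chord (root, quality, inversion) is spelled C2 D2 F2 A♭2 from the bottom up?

D half-diminished seventh, third inversion

Reducing to letter names: C, D, F, Ab. These stack in thirds as D–F–Ab–C — a D half-diminished seventh chord.
With the seventh (C) in the bass, the chord is in third inversion (figured bass 4/2).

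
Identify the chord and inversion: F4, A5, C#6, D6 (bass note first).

The distinct note names are F, A, C#, D. Stacked in thirds they read D–F–A–C#, which is a minor-major seventh chord on D.
With the third (F) in the bass, the chord is in first inversion (figured bass 6/5).

D minor-major seventh, first inversion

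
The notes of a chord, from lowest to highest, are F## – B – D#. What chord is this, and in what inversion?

The distinct note names are F##, B, D#. Stacked in thirds they read B–D#–F##, which is an augmented triad on B.
With the fifth (F##) in the bass, the chord is in second inversion (figured bass 6/4).

B augmented, second inversion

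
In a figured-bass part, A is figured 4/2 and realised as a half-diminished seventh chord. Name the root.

B

The figures 4/2 mean the seventh of the chord is in the bass. If A is the seventh of a half-diminished seventh chord, the root is B (chord tones B–D–F–A).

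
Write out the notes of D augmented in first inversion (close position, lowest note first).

D augmented is D–F#–A#. First inversion puts the third (F#) in the bass, with the remaining tones above: F#, A#, D.

F#, A#, D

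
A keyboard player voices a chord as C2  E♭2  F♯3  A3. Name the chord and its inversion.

The distinct note names are C, Eb, F#, A. Stacked in thirds they read F#–A–C–Eb, which is a diminished seventh chord on F#.
With the fifth (C) in the bass, the chord is in second inversion (figured bass 4/3).

F# diminished seventh, second inversion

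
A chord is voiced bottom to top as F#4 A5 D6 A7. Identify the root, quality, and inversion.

Reducing to letter names: F#, A, D. These stack in thirds as D–F#–A — a D major triad.
With the third (F#) in the bass, the chord is in first inversion (figured bass 6).

D major, first inversion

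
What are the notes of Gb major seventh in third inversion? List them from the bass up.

Gb major seventh is Gb–Bb–Db–F. Third inversion puts the seventh (F) in the bass, with the remaining tones above: F, Gb, Bb, Db.

F, Gb, Bb, Db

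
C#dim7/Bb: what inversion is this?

third inversion

C#dim7/Bb means C# diminished seventh with Bb in the bass. Bb is the seventh of C# diminished seventh (C#–E–G–Bb), so this is third inversion.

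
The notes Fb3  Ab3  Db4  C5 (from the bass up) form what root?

The distinct letter names are Fb, Ab, Db, C. Arranged as a stack of thirds they read Db–Fb–Ab–C, so Db is the root (a Db minor-major seventh chord).

Db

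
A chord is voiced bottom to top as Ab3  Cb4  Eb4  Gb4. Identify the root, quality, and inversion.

Ab minor seventh, root position

The pitch classes Ab, Cb, Eb, Gb arrange in thirds as Ab–Cb–Eb–Gb: an Ab minor seventh chord.
The lowest note is Ab, the root of the chord, so this is root position (figured bass 7).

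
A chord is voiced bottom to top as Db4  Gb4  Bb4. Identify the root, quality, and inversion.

Gb major, second inversion

The pitch classes Db, Gb, Bb arrange in thirds as Gb–Bb–Db: a Gb major triad.
Db is the fifth of Gb major; fifth in the bass means second inversion (figured bass 6/4).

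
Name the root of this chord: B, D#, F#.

The distinct letter names are B, D#, F#. Arranged as a stack of thirds they read B–D#–F#, so B is the root (a B major triad).

B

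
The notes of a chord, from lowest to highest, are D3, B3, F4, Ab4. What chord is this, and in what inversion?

Reducing to letter names: D, B, F, Ab. These stack in thirds as B–D–F–Ab — a B diminished seventh chord.
The lowest note is D, the third of the chord, so this is first inversion (figured bass 6/5).

B diminished seventh, first inversion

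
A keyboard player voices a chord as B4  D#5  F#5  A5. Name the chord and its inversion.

The pitch classes B, D#, F#, A arrange in thirds as B–D#–F#–A: a B dominant seventh chord.
With the root (B) in the bass, the chord is in root position (figured bass 7).

B dominant seventh, root position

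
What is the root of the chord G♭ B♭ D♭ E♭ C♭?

Cb

Reordering Gb, Bb, Db, Eb, Cb into stacked thirds gives Cb–Eb–Gb–Bb–Db; the bottom of that stack, Cb, is the root.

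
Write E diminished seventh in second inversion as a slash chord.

Second inversion of E diminished seventh has the fifth (Bb) in the bass. As a slash chord: Edim7/Bb.

Edim7/Bb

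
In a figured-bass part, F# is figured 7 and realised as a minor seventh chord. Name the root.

The figures 7 mean the root of the chord is in the bass. If F# is the root of a minor seventh chord, the root is F# (chord tones F#–A–C#–E).

F#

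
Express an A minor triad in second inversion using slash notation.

Am/E

Second inversion of A minor has the fifth (E) in the bass. As a slash chord: Am/E.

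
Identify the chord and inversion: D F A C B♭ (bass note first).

Bb major ninth, first inversion

Reducing to letter names: D, F, A, C, Bb. These stack in thirds as Bb–D–F–A–C — a Bb major ninth chord.
The lowest note is D, the third of the chord, so this is first inversion.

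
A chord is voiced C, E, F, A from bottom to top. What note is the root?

F

The distinct letter names are C, E, F, A. Arranged as a stack of thirds they read F–A–C–E, so F is the root (an F major seventh chord).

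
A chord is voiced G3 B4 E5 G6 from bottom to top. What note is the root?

Reordering G, B, E into stacked thirds gives E–G–B; the bottom of that stack, E, is the root.

E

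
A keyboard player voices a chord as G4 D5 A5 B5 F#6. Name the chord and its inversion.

The distinct note names are G, D, A, B, F#. Stacked in thirds they read G–B–D–F#–A, which is a major ninth chord on G.
The lowest note is G, the root of the chord, so this is root position.

G major ninth, root position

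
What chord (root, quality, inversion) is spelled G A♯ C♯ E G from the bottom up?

A# diminished seventh, third inversion

The distinct note names are G, A#, C#, E. Stacked in thirds they read A#–C#–E–G, which is a diminished seventh chord on A#.
The lowest note is G, the seventh of the chord, so this is third inversion (figured bass 4/2).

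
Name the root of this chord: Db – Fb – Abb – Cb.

Reordering Db, Fb, Abb, Cb into stacked thirds gives Db–Fb–Abb–Cb; the bottom of that stack, Db, is the root.

Db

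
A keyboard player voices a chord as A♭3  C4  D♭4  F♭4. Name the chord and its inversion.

Db minor-major seventh, second inversion

Reducing to letter names: Ab, C, Db, Fb. These stack in thirds as Db–Fb–Ab–C — a Db minor-major seventh chord.
With the fifth (Ab) in the bass, the chord is in second inversion (figured bass 4/3).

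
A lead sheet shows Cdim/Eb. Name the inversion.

Cdim/Eb means C diminished with Eb in the bass. Eb is the third of C diminished (C–Eb–Gb), so this is first inversion.

first inversion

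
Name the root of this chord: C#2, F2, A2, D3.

Reordering C#, F, A, D into stacked thirds gives D–F–A–C#; the bottom of that stack, D, is the root.

D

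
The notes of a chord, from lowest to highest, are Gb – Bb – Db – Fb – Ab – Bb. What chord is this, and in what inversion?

Gb dominant ninth, root position

The pitch classes Gb, Bb, Db, Fb, Ab arrange in thirds as Gb–Bb–Db–Fb–Ab: a Gb dominant ninth chord.
The lowest note is Gb, the root of the chord, so this is root position.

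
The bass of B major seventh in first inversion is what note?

The third of B major seventh (B–D#–F#–A#) is D#; that is the bass in first inversion.

D#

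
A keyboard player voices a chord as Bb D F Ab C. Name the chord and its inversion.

The pitch classes Bb, D, F, Ab, C arrange in thirds as Bb–D–F–Ab–C: a Bb dominant ninth chord.
The lowest note is Bb, the root of the chord, so this is root position.

Bb dominant ninth, root position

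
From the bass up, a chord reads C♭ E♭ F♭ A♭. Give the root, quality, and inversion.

Fb major seventh, second inversion

The pitch classes Cb, Eb, Fb, Ab arrange in thirds as Fb–Ab–Cb–Eb: an Fb major seventh chord.
The lowest note is Cb, the fifth of the chord, so this is second inversion (figured bass 4/3).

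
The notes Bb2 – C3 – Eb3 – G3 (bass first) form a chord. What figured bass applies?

The notes Bb, C, Eb, G stack in thirds as C–Eb–G–Bb — a C minor seventh chord. The bass Bb is the seventh, so this is third inversion: figured 4/2.

4/2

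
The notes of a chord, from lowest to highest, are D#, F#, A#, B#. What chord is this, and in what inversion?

B# half-diminished seventh, first inversion

The pitch classes D#, F#, A#, B# arrange in thirds as B#–D#–F#–A#: a B# half-diminished seventh chord.
D# is the third of B# half-diminished seventh; third in the bass means first inversion (figured bass 6/5).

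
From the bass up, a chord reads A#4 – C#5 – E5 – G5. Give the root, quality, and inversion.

A# diminished seventh, root position

The distinct note names are A#, C#, E, G. Stacked in thirds they read A#–C#–E–G, which is a diminished seventh chord on A#.
A# is the root of A# diminished seventh; root in the bass means root position (figured bass 7).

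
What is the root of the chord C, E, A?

C, E, A are the tones of an A minor triad (A–C–E), making A the root.

A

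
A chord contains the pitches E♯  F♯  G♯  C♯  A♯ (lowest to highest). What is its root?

Reordering E#, F#, G#, C#, A# into stacked thirds gives F#–A#–C#–E#–G#; the bottom of that stack, F#, is the root.

F#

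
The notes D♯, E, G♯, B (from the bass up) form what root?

D#, E, G#, B are the tones of an E major seventh chord (E–G#–B–D#), making E the root.

E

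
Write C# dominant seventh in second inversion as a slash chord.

C#7/G#

Second inversion of C# dominant seventh has the fifth (G#) in the bass. As a slash chord: C#7/G#.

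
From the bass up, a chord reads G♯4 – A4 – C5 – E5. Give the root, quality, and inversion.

A minor-major seventh, third inversion

Reducing to letter names: G#, A, C, E. These stack in thirds as A–C–E–G# — an A minor-major seventh chord.
G# is the seventh of A minor-major seventh; seventh in the bass means third inversion (figured bass 4/2).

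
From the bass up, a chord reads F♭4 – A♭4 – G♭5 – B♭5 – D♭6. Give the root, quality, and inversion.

The distinct note names are Fb, Ab, Gb, Bb, Db. Stacked in thirds they read Gb–Bb–Db–Fb–Ab, which is a dominant ninth chord on Gb.
With the seventh (Fb) in the bass, the chord is in third inversion.

Gb dominant ninth, third inversion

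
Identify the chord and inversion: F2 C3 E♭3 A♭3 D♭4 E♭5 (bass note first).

The pitch classes F, C, Eb, Ab, Db arrange in thirds as Db–F–Ab–C–Eb: a Db major ninth chord.
F is the third of Db major ninth; third in the bass means first inversion.

Db major ninth, first inversion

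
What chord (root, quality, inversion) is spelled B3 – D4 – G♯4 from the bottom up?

Reducing to letter names: B, D, G#. These stack in thirds as G#–B–D — a G# diminished triad.
The lowest note is B, the third of the chord, so this is first inversion (figured bass 6).

G# diminished, first inversion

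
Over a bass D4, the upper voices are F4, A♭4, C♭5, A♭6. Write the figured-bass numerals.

The notes D, F, Ab, Cb stack in thirds as D–F–Ab–Cb — a D diminished seventh chord. The bass D is the root, so this is root position: figured 7.

7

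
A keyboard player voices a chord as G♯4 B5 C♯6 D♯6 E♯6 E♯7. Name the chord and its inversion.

C# dominant ninth, second inversion

Reducing to letter names: G#, B, C#, D#, E#. These stack in thirds as C#–E#–G#–B–D# — a C# dominant ninth chord.
The lowest note is G#, the fifth of the chord, so this is second inversion.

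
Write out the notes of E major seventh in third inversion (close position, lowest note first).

E major seventh is E–G#–B–D#. Third inversion puts the seventh (D#) in the bass, with the remaining tones above: D#, E, G#, B.

D#, E, G#, B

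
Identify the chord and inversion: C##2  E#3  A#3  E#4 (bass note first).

A# major, first inversion

The pitch classes C##, E#, A# arrange in thirds as A#–C##–E#: an A# major triad.
C## is the third of A# major; third in the bass means first inversion (figured bass 6).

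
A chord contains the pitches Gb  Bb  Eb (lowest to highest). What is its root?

Eb

The distinct letter names are Gb, Bb, Eb. Arranged as a stack of thirds they read Eb–Gb–Bb, so Eb is the root (an Eb minor triad).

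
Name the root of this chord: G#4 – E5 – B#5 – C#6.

The distinct letter names are G#, E, B#, C#. Arranged as a stack of thirds they read C#–E–G#–B#, so C# is the root (a C# minor-major seventh chord).

C#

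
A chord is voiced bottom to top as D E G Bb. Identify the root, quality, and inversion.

The pitch classes D, E, G, Bb arrange in thirds as E–G–Bb–D: an E half-diminished seventh chord.
D is the seventh of E half-diminished seventh; seventh in the bass means third inversion (figured bass 4/2).

E half-diminished seventh, third inversion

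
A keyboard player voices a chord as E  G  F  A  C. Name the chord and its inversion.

The pitch classes E, G, F, A, C arrange in thirds as F–A–C–E–G: an F major ninth chord.
E is the seventh of F major ninth; seventh in the bass means third inversion.

F major ninth, third inversion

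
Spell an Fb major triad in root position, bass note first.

Fb major is Fb–Ab–Cb. Root position puts the root (Fb) in the bass, with the remaining tones above: Fb, Ab, Cb.

Fb, Ab, Cb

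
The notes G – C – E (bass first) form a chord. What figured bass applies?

6/4

The notes G, C, E stack in thirds as C–E–G — a C major triad. The bass G is the fifth, so this is second inversion: figured 6/4.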